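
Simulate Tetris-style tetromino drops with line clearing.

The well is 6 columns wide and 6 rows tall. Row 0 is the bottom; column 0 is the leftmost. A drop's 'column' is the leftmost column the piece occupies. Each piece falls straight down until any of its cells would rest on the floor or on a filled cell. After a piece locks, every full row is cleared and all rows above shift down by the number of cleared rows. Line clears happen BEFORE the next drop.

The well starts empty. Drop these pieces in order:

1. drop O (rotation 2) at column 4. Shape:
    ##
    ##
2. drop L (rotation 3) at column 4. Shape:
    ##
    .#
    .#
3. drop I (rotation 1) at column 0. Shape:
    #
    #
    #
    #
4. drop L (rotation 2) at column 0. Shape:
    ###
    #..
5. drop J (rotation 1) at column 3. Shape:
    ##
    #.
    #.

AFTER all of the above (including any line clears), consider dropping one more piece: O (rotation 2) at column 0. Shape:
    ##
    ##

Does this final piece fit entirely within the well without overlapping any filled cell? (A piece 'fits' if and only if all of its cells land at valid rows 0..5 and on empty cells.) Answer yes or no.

Drop 1: O rot2 at col 4 lands with bottom-row=0; cleared 0 line(s) (total 0); column heights now [0 0 0 0 2 2], max=2
Drop 2: L rot3 at col 4 lands with bottom-row=2; cleared 0 line(s) (total 0); column heights now [0 0 0 0 5 5], max=5
Drop 3: I rot1 at col 0 lands with bottom-row=0; cleared 0 line(s) (total 0); column heights now [4 0 0 0 5 5], max=5
Drop 4: L rot2 at col 0 lands with bottom-row=4; cleared 0 line(s) (total 0); column heights now [6 6 6 0 5 5], max=6
Drop 5: J rot1 at col 3 lands with bottom-row=3; cleared 0 line(s) (total 0); column heights now [6 6 6 6 6 5], max=6
Test piece O rot2 at col 0 (width 2): heights before test = [6 6 6 6 6 5]; fits = False

Answer: no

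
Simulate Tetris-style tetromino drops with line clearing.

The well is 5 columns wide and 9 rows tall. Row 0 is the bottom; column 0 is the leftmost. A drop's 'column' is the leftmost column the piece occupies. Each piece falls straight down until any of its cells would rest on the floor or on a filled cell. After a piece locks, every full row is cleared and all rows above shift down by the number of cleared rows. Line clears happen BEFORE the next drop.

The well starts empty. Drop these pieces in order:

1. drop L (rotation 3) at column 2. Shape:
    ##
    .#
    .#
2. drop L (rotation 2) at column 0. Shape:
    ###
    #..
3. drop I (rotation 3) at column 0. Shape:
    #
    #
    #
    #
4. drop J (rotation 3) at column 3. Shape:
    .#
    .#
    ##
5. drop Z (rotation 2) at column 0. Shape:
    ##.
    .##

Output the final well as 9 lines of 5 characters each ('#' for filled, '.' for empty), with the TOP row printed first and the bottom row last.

Answer: .....
##...
###..
#....
#...#
#...#
#.##.
...#.
...#.

Derivation:
Drop 1: L rot3 at col 2 lands with bottom-row=0; cleared 0 line(s) (total 0); column heights now [0 0 3 3 0], max=3
Drop 2: L rot2 at col 0 lands with bottom-row=2; cleared 0 line(s) (total 0); column heights now [4 4 4 3 0], max=4
Drop 3: I rot3 at col 0 lands with bottom-row=4; cleared 0 line(s) (total 0); column heights now [8 4 4 3 0], max=8
Drop 4: J rot3 at col 3 lands with bottom-row=3; cleared 1 line(s) (total 1); column heights now [7 0 3 3 5], max=7
Drop 5: Z rot2 at col 0 lands with bottom-row=6; cleared 0 line(s) (total 1); column heights now [8 8 7 3 5], max=8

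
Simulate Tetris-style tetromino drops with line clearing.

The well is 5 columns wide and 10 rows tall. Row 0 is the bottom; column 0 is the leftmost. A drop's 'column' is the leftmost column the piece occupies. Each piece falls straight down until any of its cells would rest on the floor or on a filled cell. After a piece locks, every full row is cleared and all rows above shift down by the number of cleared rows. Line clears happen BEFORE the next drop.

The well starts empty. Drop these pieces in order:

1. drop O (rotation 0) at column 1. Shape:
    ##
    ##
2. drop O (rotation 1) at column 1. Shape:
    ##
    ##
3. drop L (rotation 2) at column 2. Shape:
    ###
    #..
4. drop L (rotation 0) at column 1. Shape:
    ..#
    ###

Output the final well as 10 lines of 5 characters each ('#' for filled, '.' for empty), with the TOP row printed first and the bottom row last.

Drop 1: O rot0 at col 1 lands with bottom-row=0; cleared 0 line(s) (total 0); column heights now [0 2 2 0 0], max=2
Drop 2: O rot1 at col 1 lands with bottom-row=2; cleared 0 line(s) (total 0); column heights now [0 4 4 0 0], max=4
Drop 3: L rot2 at col 2 lands with bottom-row=4; cleared 0 line(s) (total 0); column heights now [0 4 6 6 6], max=6
Drop 4: L rot0 at col 1 lands with bottom-row=6; cleared 0 line(s) (total 0); column heights now [0 7 7 8 6], max=8

Answer: .....
.....
...#.
.###.
..###
..#..
.##..
.##..
.##..
.##..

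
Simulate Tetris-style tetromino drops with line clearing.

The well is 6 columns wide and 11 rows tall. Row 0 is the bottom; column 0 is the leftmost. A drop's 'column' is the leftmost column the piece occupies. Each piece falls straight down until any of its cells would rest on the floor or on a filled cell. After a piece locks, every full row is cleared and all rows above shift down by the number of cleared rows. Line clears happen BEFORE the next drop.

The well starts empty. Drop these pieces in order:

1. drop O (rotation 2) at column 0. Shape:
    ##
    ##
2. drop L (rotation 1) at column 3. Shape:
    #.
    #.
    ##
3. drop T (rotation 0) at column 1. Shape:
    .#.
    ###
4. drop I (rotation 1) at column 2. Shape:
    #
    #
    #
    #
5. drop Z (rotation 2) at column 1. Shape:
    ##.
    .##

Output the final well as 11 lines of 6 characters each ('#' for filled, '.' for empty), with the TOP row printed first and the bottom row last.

Drop 1: O rot2 at col 0 lands with bottom-row=0; cleared 0 line(s) (total 0); column heights now [2 2 0 0 0 0], max=2
Drop 2: L rot1 at col 3 lands with bottom-row=0; cleared 0 line(s) (total 0); column heights now [2 2 0 3 1 0], max=3
Drop 3: T rot0 at col 1 lands with bottom-row=3; cleared 0 line(s) (total 0); column heights now [2 4 5 4 1 0], max=5
Drop 4: I rot1 at col 2 lands with bottom-row=5; cleared 0 line(s) (total 0); column heights now [2 4 9 4 1 0], max=9
Drop 5: Z rot2 at col 1 lands with bottom-row=9; cleared 0 line(s) (total 0); column heights now [2 11 11 10 1 0], max=11

Answer: .##...
..##..
..#...
..#...
..#...
..#...
..#...
.###..
...#..
##.#..
##.##.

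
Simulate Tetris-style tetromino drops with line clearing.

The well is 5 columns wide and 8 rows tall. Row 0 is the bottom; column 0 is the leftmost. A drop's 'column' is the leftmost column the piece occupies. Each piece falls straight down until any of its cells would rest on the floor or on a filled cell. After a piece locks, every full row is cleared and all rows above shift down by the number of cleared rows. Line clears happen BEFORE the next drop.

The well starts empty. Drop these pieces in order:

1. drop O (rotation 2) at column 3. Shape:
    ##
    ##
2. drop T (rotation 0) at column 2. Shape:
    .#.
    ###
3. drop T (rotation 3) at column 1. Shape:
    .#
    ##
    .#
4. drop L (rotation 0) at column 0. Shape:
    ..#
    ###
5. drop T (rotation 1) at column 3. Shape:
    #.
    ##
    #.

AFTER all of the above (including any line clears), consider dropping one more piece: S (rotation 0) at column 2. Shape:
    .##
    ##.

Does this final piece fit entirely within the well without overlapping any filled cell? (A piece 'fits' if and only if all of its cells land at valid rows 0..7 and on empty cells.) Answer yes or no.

Answer: no

Derivation:
Drop 1: O rot2 at col 3 lands with bottom-row=0; cleared 0 line(s) (total 0); column heights now [0 0 0 2 2], max=2
Drop 2: T rot0 at col 2 lands with bottom-row=2; cleared 0 line(s) (total 0); column heights now [0 0 3 4 3], max=4
Drop 3: T rot3 at col 1 lands with bottom-row=3; cleared 0 line(s) (total 0); column heights now [0 5 6 4 3], max=6
Drop 4: L rot0 at col 0 lands with bottom-row=6; cleared 0 line(s) (total 0); column heights now [7 7 8 4 3], max=8
Drop 5: T rot1 at col 3 lands with bottom-row=4; cleared 0 line(s) (total 0); column heights now [7 7 8 7 6], max=8
Test piece S rot0 at col 2 (width 3): heights before test = [7 7 8 7 6]; fits = False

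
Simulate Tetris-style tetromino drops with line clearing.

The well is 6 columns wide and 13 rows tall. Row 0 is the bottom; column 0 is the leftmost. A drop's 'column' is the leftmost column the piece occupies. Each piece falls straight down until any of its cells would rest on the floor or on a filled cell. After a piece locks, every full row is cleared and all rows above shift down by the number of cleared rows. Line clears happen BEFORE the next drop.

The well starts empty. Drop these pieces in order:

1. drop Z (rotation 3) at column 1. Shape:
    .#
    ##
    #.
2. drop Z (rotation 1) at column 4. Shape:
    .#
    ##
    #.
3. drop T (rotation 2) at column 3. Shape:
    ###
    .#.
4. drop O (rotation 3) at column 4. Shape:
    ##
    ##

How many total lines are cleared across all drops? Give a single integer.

Answer: 0

Derivation:
Drop 1: Z rot3 at col 1 lands with bottom-row=0; cleared 0 line(s) (total 0); column heights now [0 2 3 0 0 0], max=3
Drop 2: Z rot1 at col 4 lands with bottom-row=0; cleared 0 line(s) (total 0); column heights now [0 2 3 0 2 3], max=3
Drop 3: T rot2 at col 3 lands with bottom-row=2; cleared 0 line(s) (total 0); column heights now [0 2 3 4 4 4], max=4
Drop 4: O rot3 at col 4 lands with bottom-row=4; cleared 0 line(s) (total 0); column heights now [0 2 3 4 6 6], max=6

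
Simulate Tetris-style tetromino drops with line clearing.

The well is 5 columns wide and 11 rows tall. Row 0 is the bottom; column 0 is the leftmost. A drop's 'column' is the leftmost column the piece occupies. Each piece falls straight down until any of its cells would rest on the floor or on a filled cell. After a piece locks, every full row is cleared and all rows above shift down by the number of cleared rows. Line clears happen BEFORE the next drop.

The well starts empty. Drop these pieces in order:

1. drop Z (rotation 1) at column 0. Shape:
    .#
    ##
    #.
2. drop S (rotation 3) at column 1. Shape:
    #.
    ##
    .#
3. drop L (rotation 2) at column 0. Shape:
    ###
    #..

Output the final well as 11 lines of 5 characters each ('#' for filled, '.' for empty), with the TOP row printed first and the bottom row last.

Answer: .....
.....
.....
.....
.....
###..
##...
.##..
.##..
##...
#....

Derivation:
Drop 1: Z rot1 at col 0 lands with bottom-row=0; cleared 0 line(s) (total 0); column heights now [2 3 0 0 0], max=3
Drop 2: S rot3 at col 1 lands with bottom-row=2; cleared 0 line(s) (total 0); column heights now [2 5 4 0 0], max=5
Drop 3: L rot2 at col 0 lands with bottom-row=4; cleared 0 line(s) (total 0); column heights now [6 6 6 0 0], max=6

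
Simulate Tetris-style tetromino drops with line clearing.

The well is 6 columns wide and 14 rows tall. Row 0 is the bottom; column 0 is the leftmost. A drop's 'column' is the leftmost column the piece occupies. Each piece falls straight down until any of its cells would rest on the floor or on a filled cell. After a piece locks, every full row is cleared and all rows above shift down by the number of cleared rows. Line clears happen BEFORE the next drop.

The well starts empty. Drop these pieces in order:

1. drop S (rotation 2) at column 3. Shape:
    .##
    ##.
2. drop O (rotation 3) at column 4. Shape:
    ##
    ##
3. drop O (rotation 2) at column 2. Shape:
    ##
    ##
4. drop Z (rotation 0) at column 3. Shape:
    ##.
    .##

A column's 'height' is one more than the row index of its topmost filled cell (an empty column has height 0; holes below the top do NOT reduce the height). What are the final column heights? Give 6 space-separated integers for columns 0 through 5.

Answer: 0 0 3 6 6 5

Derivation:
Drop 1: S rot2 at col 3 lands with bottom-row=0; cleared 0 line(s) (total 0); column heights now [0 0 0 1 2 2], max=2
Drop 2: O rot3 at col 4 lands with bottom-row=2; cleared 0 line(s) (total 0); column heights now [0 0 0 1 4 4], max=4
Drop 3: O rot2 at col 2 lands with bottom-row=1; cleared 0 line(s) (total 0); column heights now [0 0 3 3 4 4], max=4
Drop 4: Z rot0 at col 3 lands with bottom-row=4; cleared 0 line(s) (total 0); column heights now [0 0 3 6 6 5], max=6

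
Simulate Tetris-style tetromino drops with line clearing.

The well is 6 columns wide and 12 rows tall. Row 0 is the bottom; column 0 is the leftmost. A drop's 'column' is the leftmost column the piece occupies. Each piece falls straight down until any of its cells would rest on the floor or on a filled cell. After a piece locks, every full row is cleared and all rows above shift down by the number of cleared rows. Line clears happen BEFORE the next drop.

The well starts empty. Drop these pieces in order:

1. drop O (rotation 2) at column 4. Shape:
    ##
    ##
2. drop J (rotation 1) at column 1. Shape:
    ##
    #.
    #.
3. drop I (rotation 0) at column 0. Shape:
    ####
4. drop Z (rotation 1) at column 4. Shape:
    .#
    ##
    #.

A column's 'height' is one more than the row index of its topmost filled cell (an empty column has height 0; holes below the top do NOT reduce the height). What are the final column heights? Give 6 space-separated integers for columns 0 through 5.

Answer: 0 3 3 0 3 4

Derivation:
Drop 1: O rot2 at col 4 lands with bottom-row=0; cleared 0 line(s) (total 0); column heights now [0 0 0 0 2 2], max=2
Drop 2: J rot1 at col 1 lands with bottom-row=0; cleared 0 line(s) (total 0); column heights now [0 3 3 0 2 2], max=3
Drop 3: I rot0 at col 0 lands with bottom-row=3; cleared 0 line(s) (total 0); column heights now [4 4 4 4 2 2], max=4
Drop 4: Z rot1 at col 4 lands with bottom-row=2; cleared 1 line(s) (total 1); column heights now [0 3 3 0 3 4], max=4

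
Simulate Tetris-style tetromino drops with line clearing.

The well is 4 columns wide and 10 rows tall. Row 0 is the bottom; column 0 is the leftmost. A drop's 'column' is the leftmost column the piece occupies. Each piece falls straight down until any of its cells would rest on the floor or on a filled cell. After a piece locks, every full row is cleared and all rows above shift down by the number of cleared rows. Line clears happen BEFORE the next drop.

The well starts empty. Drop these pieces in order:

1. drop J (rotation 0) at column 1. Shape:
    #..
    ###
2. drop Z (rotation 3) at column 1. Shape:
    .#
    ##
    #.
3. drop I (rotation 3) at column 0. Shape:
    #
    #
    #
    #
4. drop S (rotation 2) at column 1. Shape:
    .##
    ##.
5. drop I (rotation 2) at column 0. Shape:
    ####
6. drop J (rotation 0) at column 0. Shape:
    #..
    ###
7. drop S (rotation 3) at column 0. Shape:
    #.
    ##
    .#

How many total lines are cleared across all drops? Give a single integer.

Answer: 2

Derivation:
Drop 1: J rot0 at col 1 lands with bottom-row=0; cleared 0 line(s) (total 0); column heights now [0 2 1 1], max=2
Drop 2: Z rot3 at col 1 lands with bottom-row=2; cleared 0 line(s) (total 0); column heights now [0 4 5 1], max=5
Drop 3: I rot3 at col 0 lands with bottom-row=0; cleared 1 line(s) (total 1); column heights now [3 3 4 0], max=4
Drop 4: S rot2 at col 1 lands with bottom-row=4; cleared 0 line(s) (total 1); column heights now [3 5 6 6], max=6
Drop 5: I rot2 at col 0 lands with bottom-row=6; cleared 1 line(s) (total 2); column heights now [3 5 6 6], max=6
Drop 6: J rot0 at col 0 lands with bottom-row=6; cleared 0 line(s) (total 2); column heights now [8 7 7 6], max=8
Drop 7: S rot3 at col 0 lands with bottom-row=7; cleared 0 line(s) (total 2); column heights now [10 9 7 6], max=10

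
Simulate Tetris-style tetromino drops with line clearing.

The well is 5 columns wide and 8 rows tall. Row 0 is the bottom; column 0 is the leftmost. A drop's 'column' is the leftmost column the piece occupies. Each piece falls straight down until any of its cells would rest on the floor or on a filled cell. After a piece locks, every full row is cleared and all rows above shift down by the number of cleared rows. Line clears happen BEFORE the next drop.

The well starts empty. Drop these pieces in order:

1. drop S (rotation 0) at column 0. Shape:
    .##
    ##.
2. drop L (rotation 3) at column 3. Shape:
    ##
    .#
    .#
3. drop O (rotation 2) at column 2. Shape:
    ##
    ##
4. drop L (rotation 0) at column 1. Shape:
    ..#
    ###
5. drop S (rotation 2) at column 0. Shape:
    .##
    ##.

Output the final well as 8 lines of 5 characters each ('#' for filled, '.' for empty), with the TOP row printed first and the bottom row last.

Answer: .##..
##.#.
.###.
..##.
..##.
...##
.##.#
##..#

Derivation:
Drop 1: S rot0 at col 0 lands with bottom-row=0; cleared 0 line(s) (total 0); column heights now [1 2 2 0 0], max=2
Drop 2: L rot3 at col 3 lands with bottom-row=0; cleared 0 line(s) (total 0); column heights now [1 2 2 3 3], max=3
Drop 3: O rot2 at col 2 lands with bottom-row=3; cleared 0 line(s) (total 0); column heights now [1 2 5 5 3], max=5
Drop 4: L rot0 at col 1 lands with bottom-row=5; cleared 0 line(s) (total 0); column heights now [1 6 6 7 3], max=7
Drop 5: S rot2 at col 0 lands with bottom-row=6; cleared 0 line(s) (total 0); column heights now [7 8 8 7 3], max=8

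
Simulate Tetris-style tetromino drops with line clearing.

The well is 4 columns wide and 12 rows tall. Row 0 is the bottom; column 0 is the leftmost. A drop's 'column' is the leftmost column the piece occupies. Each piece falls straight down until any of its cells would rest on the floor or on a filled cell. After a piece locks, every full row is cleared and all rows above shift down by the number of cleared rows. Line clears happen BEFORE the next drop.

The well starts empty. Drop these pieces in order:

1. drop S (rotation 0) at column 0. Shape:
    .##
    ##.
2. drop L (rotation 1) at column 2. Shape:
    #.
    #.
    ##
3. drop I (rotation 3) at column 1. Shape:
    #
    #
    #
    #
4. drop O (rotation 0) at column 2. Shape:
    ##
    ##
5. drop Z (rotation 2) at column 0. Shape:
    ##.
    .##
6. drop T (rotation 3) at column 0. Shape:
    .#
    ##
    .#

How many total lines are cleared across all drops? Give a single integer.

Answer: 0

Derivation:
Drop 1: S rot0 at col 0 lands with bottom-row=0; cleared 0 line(s) (total 0); column heights now [1 2 2 0], max=2
Drop 2: L rot1 at col 2 lands with bottom-row=2; cleared 0 line(s) (total 0); column heights now [1 2 5 3], max=5
Drop 3: I rot3 at col 1 lands with bottom-row=2; cleared 0 line(s) (total 0); column heights now [1 6 5 3], max=6
Drop 4: O rot0 at col 2 lands with bottom-row=5; cleared 0 line(s) (total 0); column heights now [1 6 7 7], max=7
Drop 5: Z rot2 at col 0 lands with bottom-row=7; cleared 0 line(s) (total 0); column heights now [9 9 8 7], max=9
Drop 6: T rot3 at col 0 lands with bottom-row=9; cleared 0 line(s) (total 0); column heights now [11 12 8 7], max=12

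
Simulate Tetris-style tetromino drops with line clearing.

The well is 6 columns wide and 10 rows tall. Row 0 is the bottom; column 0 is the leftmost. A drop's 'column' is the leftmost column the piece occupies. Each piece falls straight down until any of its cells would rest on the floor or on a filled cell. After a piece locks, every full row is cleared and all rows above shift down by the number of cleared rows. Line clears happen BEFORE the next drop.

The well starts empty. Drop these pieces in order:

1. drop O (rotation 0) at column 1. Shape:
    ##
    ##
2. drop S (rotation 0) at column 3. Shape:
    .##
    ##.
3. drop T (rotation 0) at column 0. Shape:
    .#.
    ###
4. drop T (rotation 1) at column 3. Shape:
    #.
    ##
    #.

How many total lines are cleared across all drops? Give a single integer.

Answer: 0

Derivation:
Drop 1: O rot0 at col 1 lands with bottom-row=0; cleared 0 line(s) (total 0); column heights now [0 2 2 0 0 0], max=2
Drop 2: S rot0 at col 3 lands with bottom-row=0; cleared 0 line(s) (total 0); column heights now [0 2 2 1 2 2], max=2
Drop 3: T rot0 at col 0 lands with bottom-row=2; cleared 0 line(s) (total 0); column heights now [3 4 3 1 2 2], max=4
Drop 4: T rot1 at col 3 lands with bottom-row=1; cleared 0 line(s) (total 0); column heights now [3 4 3 4 3 2], max=4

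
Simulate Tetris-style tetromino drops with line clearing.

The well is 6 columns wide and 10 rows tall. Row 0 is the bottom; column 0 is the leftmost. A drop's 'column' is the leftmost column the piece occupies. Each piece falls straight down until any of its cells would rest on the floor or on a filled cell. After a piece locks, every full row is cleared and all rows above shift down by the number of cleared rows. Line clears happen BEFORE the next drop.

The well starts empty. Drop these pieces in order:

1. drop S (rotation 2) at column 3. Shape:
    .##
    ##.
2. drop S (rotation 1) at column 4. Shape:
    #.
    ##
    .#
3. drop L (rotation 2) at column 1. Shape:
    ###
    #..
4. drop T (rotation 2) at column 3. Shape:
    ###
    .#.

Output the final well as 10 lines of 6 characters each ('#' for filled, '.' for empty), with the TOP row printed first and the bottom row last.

Answer: ......
......
......
...###
....#.
....#.
....##
.....#
.#####
.#.##.

Derivation:
Drop 1: S rot2 at col 3 lands with bottom-row=0; cleared 0 line(s) (total 0); column heights now [0 0 0 1 2 2], max=2
Drop 2: S rot1 at col 4 lands with bottom-row=2; cleared 0 line(s) (total 0); column heights now [0 0 0 1 5 4], max=5
Drop 3: L rot2 at col 1 lands with bottom-row=0; cleared 0 line(s) (total 0); column heights now [0 2 2 2 5 4], max=5
Drop 4: T rot2 at col 3 lands with bottom-row=5; cleared 0 line(s) (total 0); column heights now [0 2 2 7 7 7], max=7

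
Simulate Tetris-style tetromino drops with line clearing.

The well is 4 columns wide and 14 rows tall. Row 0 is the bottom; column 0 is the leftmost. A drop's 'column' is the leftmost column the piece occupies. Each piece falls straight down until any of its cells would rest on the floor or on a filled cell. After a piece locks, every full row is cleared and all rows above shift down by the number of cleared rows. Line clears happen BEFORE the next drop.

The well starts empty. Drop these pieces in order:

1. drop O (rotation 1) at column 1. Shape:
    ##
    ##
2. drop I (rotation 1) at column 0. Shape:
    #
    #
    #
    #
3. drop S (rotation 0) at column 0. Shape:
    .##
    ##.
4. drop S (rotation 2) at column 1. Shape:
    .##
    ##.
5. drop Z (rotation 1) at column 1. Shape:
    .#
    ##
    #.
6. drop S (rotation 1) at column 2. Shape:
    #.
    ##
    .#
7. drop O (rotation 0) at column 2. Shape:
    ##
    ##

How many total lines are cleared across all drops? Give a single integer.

Answer: 0

Derivation:
Drop 1: O rot1 at col 1 lands with bottom-row=0; cleared 0 line(s) (total 0); column heights now [0 2 2 0], max=2
Drop 2: I rot1 at col 0 lands with bottom-row=0; cleared 0 line(s) (total 0); column heights now [4 2 2 0], max=4
Drop 3: S rot0 at col 0 lands with bottom-row=4; cleared 0 line(s) (total 0); column heights now [5 6 6 0], max=6
Drop 4: S rot2 at col 1 lands with bottom-row=6; cleared 0 line(s) (total 0); column heights now [5 7 8 8], max=8
Drop 5: Z rot1 at col 1 lands with bottom-row=7; cleared 0 line(s) (total 0); column heights now [5 9 10 8], max=10
Drop 6: S rot1 at col 2 lands with bottom-row=9; cleared 0 line(s) (total 0); column heights now [5 9 12 11], max=12
Drop 7: O rot0 at col 2 lands with bottom-row=12; cleared 0 line(s) (total 0); column heights now [5 9 14 14], max=14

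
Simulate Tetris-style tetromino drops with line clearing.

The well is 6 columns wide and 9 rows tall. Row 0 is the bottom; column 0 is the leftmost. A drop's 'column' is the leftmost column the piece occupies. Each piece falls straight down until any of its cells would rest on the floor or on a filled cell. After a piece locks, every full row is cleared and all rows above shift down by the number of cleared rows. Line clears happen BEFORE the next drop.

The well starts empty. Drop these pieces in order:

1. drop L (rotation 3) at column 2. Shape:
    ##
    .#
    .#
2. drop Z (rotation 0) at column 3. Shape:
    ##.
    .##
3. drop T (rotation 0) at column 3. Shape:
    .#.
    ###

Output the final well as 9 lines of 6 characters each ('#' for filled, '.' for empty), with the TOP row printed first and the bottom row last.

Answer: ......
......
......
....#.
...###
...##.
..####
...#..
...#..

Derivation:
Drop 1: L rot3 at col 2 lands with bottom-row=0; cleared 0 line(s) (total 0); column heights now [0 0 3 3 0 0], max=3
Drop 2: Z rot0 at col 3 lands with bottom-row=2; cleared 0 line(s) (total 0); column heights now [0 0 3 4 4 3], max=4
Drop 3: T rot0 at col 3 lands with bottom-row=4; cleared 0 line(s) (total 0); column heights now [0 0 3 5 6 5], max=6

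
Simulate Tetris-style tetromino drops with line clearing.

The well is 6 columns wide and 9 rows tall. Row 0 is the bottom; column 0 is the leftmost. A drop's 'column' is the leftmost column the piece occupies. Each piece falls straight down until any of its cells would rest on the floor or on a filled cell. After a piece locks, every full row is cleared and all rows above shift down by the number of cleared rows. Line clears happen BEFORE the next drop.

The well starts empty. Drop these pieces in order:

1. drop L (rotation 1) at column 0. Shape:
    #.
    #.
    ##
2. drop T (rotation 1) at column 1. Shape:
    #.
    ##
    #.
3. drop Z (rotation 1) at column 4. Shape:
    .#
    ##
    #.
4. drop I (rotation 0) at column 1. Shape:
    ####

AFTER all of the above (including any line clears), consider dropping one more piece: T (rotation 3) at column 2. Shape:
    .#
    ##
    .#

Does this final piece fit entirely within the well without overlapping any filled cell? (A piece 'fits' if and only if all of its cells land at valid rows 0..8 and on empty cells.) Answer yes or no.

Drop 1: L rot1 at col 0 lands with bottom-row=0; cleared 0 line(s) (total 0); column heights now [3 1 0 0 0 0], max=3
Drop 2: T rot1 at col 1 lands with bottom-row=1; cleared 0 line(s) (total 0); column heights now [3 4 3 0 0 0], max=4
Drop 3: Z rot1 at col 4 lands with bottom-row=0; cleared 0 line(s) (total 0); column heights now [3 4 3 0 2 3], max=4
Drop 4: I rot0 at col 1 lands with bottom-row=4; cleared 0 line(s) (total 0); column heights now [3 5 5 5 5 3], max=5
Test piece T rot3 at col 2 (width 2): heights before test = [3 5 5 5 5 3]; fits = True

Answer: yes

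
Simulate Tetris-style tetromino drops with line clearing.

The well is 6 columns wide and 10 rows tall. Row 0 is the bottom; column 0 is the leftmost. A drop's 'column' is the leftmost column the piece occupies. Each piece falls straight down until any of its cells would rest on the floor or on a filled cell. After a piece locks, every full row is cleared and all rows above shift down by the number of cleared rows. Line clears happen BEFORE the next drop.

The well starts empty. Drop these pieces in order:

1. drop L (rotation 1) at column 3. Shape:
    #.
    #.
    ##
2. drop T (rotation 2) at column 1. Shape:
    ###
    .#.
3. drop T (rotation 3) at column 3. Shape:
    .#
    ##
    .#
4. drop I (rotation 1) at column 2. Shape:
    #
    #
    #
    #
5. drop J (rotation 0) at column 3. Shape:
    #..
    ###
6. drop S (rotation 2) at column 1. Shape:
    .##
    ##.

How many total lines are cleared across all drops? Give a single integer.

Answer: 0

Derivation:
Drop 1: L rot1 at col 3 lands with bottom-row=0; cleared 0 line(s) (total 0); column heights now [0 0 0 3 1 0], max=3
Drop 2: T rot2 at col 1 lands with bottom-row=2; cleared 0 line(s) (total 0); column heights now [0 4 4 4 1 0], max=4
Drop 3: T rot3 at col 3 lands with bottom-row=3; cleared 0 line(s) (total 0); column heights now [0 4 4 5 6 0], max=6
Drop 4: I rot1 at col 2 lands with bottom-row=4; cleared 0 line(s) (total 0); column heights now [0 4 8 5 6 0], max=8
Drop 5: J rot0 at col 3 lands with bottom-row=6; cleared 0 line(s) (total 0); column heights now [0 4 8 8 7 7], max=8
Drop 6: S rot2 at col 1 lands with bottom-row=8; cleared 0 line(s) (total 0); column heights now [0 9 10 10 7 7], max=10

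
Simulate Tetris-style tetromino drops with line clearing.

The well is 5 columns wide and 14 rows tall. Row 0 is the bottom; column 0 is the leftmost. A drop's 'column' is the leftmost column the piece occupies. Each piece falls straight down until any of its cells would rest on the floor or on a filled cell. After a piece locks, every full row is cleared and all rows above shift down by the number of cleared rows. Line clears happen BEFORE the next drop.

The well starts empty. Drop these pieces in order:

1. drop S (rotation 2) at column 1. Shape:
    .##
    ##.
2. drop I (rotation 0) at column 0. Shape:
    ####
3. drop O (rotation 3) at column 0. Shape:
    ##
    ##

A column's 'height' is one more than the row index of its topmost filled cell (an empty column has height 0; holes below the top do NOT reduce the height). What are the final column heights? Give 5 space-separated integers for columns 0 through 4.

Drop 1: S rot2 at col 1 lands with bottom-row=0; cleared 0 line(s) (total 0); column heights now [0 1 2 2 0], max=2
Drop 2: I rot0 at col 0 lands with bottom-row=2; cleared 0 line(s) (total 0); column heights now [3 3 3 3 0], max=3
Drop 3: O rot3 at col 0 lands with bottom-row=3; cleared 0 line(s) (total 0); column heights now [5 5 3 3 0], max=5

Answer: 5 5 3 3 0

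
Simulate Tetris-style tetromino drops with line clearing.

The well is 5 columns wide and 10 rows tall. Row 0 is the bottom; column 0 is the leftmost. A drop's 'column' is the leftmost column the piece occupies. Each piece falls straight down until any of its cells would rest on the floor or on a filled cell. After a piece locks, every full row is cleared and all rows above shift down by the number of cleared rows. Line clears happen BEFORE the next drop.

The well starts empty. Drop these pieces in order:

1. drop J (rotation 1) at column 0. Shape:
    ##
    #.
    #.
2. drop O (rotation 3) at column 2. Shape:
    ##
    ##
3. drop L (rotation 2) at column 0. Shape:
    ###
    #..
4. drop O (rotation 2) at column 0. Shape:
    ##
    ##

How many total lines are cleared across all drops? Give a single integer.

Answer: 0

Derivation:
Drop 1: J rot1 at col 0 lands with bottom-row=0; cleared 0 line(s) (total 0); column heights now [3 3 0 0 0], max=3
Drop 2: O rot3 at col 2 lands with bottom-row=0; cleared 0 line(s) (total 0); column heights now [3 3 2 2 0], max=3
Drop 3: L rot2 at col 0 lands with bottom-row=3; cleared 0 line(s) (total 0); column heights now [5 5 5 2 0], max=5
Drop 4: O rot2 at col 0 lands with bottom-row=5; cleared 0 line(s) (total 0); column heights now [7 7 5 2 0], max=7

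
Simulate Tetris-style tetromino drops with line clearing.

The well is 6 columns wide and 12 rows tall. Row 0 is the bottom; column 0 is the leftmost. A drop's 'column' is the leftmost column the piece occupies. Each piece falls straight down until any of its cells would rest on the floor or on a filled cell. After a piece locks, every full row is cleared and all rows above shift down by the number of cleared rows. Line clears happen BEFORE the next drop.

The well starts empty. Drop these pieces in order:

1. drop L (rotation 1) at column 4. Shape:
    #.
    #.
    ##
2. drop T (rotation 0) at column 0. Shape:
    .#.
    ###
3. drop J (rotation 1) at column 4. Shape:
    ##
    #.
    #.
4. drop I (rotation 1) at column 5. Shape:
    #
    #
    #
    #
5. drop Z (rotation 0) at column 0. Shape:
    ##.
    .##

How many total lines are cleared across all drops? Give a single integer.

Drop 1: L rot1 at col 4 lands with bottom-row=0; cleared 0 line(s) (total 0); column heights now [0 0 0 0 3 1], max=3
Drop 2: T rot0 at col 0 lands with bottom-row=0; cleared 0 line(s) (total 0); column heights now [1 2 1 0 3 1], max=3
Drop 3: J rot1 at col 4 lands with bottom-row=3; cleared 0 line(s) (total 0); column heights now [1 2 1 0 6 6], max=6
Drop 4: I rot1 at col 5 lands with bottom-row=6; cleared 0 line(s) (total 0); column heights now [1 2 1 0 6 10], max=10
Drop 5: Z rot0 at col 0 lands with bottom-row=2; cleared 0 line(s) (total 0); column heights now [4 4 3 0 6 10], max=10

Answer: 0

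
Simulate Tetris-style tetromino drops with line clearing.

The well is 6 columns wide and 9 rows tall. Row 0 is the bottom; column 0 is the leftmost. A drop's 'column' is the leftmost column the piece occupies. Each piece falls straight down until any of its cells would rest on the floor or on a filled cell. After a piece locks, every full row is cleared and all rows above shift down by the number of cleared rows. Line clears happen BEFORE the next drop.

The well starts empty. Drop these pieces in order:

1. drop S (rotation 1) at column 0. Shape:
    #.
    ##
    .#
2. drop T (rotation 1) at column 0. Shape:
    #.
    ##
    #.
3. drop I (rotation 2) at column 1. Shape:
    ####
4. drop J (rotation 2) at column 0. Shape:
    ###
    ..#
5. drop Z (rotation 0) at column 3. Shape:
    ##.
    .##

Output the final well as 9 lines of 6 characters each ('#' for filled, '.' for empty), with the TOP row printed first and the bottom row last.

Drop 1: S rot1 at col 0 lands with bottom-row=0; cleared 0 line(s) (total 0); column heights now [3 2 0 0 0 0], max=3
Drop 2: T rot1 at col 0 lands with bottom-row=3; cleared 0 line(s) (total 0); column heights now [6 5 0 0 0 0], max=6
Drop 3: I rot2 at col 1 lands with bottom-row=5; cleared 0 line(s) (total 0); column heights now [6 6 6 6 6 0], max=6
Drop 4: J rot2 at col 0 lands with bottom-row=6; cleared 0 line(s) (total 0); column heights now [8 8 8 6 6 0], max=8
Drop 5: Z rot0 at col 3 lands with bottom-row=6; cleared 0 line(s) (total 0); column heights now [8 8 8 8 8 7], max=8

Answer: ......
#####.
..#.##
#####.
##....
#.....
#.....
##....
.#....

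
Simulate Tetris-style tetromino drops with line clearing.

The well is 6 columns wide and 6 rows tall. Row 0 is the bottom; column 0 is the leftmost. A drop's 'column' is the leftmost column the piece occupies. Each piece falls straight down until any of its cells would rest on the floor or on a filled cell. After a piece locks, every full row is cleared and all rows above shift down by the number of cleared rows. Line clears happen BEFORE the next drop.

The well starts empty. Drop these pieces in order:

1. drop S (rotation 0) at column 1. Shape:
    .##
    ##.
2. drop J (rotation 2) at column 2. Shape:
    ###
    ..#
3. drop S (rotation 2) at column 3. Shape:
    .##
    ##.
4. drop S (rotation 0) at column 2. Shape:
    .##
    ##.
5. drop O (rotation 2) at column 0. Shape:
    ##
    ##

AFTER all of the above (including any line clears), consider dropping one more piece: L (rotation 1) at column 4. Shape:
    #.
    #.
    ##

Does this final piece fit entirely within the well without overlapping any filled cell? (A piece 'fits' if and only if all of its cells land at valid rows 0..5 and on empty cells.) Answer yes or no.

Drop 1: S rot0 at col 1 lands with bottom-row=0; cleared 0 line(s) (total 0); column heights now [0 1 2 2 0 0], max=2
Drop 2: J rot2 at col 2 lands with bottom-row=1; cleared 0 line(s) (total 0); column heights now [0 1 3 3 3 0], max=3
Drop 3: S rot2 at col 3 lands with bottom-row=3; cleared 0 line(s) (total 0); column heights now [0 1 3 4 5 5], max=5
Drop 4: S rot0 at col 2 lands with bottom-row=4; cleared 0 line(s) (total 0); column heights now [0 1 5 6 6 5], max=6
Drop 5: O rot2 at col 0 lands with bottom-row=1; cleared 0 line(s) (total 0); column heights now [3 3 5 6 6 5], max=6
Test piece L rot1 at col 4 (width 2): heights before test = [3 3 5 6 6 5]; fits = False

Answer: no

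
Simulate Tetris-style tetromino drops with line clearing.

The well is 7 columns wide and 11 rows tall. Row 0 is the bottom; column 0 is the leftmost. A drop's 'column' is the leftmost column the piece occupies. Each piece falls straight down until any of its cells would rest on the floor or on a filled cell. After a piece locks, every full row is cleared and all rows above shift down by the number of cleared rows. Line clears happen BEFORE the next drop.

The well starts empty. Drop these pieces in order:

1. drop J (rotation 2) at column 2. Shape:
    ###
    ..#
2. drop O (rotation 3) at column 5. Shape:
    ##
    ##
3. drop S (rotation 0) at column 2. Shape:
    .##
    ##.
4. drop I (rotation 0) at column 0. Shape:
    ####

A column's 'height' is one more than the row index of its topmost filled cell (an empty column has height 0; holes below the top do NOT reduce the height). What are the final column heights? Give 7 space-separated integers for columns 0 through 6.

Answer: 5 5 5 5 4 2 2

Derivation:
Drop 1: J rot2 at col 2 lands with bottom-row=0; cleared 0 line(s) (total 0); column heights now [0 0 2 2 2 0 0], max=2
Drop 2: O rot3 at col 5 lands with bottom-row=0; cleared 0 line(s) (total 0); column heights now [0 0 2 2 2 2 2], max=2
Drop 3: S rot0 at col 2 lands with bottom-row=2; cleared 0 line(s) (total 0); column heights now [0 0 3 4 4 2 2], max=4
Drop 4: I rot0 at col 0 lands with bottom-row=4; cleared 0 line(s) (total 0); column heights now [5 5 5 5 4 2 2], max=5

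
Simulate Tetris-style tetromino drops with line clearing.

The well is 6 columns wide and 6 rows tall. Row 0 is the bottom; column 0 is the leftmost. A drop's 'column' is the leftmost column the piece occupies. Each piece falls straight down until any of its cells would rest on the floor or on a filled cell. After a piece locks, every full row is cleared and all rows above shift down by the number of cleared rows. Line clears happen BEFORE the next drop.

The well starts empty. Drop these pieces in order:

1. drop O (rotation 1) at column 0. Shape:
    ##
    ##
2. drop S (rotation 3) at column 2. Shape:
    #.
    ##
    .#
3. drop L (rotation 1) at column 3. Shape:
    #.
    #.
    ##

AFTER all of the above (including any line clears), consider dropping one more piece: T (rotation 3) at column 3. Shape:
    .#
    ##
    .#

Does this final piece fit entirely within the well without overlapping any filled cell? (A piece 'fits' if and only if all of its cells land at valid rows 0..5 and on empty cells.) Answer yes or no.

Drop 1: O rot1 at col 0 lands with bottom-row=0; cleared 0 line(s) (total 0); column heights now [2 2 0 0 0 0], max=2
Drop 2: S rot3 at col 2 lands with bottom-row=0; cleared 0 line(s) (total 0); column heights now [2 2 3 2 0 0], max=3
Drop 3: L rot1 at col 3 lands with bottom-row=2; cleared 0 line(s) (total 0); column heights now [2 2 3 5 3 0], max=5
Test piece T rot3 at col 3 (width 2): heights before test = [2 2 3 5 3 0]; fits = False

Answer: no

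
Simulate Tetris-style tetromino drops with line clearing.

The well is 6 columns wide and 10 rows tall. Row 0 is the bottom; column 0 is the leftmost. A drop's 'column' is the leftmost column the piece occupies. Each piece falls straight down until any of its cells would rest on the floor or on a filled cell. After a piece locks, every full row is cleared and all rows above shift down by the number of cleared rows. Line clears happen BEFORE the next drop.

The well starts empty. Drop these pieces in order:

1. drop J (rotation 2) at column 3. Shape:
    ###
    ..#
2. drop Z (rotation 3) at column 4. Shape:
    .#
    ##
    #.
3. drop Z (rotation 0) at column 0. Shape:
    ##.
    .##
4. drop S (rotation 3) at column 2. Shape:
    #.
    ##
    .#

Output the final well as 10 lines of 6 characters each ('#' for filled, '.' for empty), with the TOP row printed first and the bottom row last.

Drop 1: J rot2 at col 3 lands with bottom-row=0; cleared 0 line(s) (total 0); column heights now [0 0 0 2 2 2], max=2
Drop 2: Z rot3 at col 4 lands with bottom-row=2; cleared 0 line(s) (total 0); column heights now [0 0 0 2 4 5], max=5
Drop 3: Z rot0 at col 0 lands with bottom-row=0; cleared 0 line(s) (total 0); column heights now [2 2 1 2 4 5], max=5
Drop 4: S rot3 at col 2 lands with bottom-row=2; cleared 0 line(s) (total 0); column heights now [2 2 5 4 4 5], max=5

Answer: ......
......
......
......
......
..#..#
..####
...##.
##.###
.##..#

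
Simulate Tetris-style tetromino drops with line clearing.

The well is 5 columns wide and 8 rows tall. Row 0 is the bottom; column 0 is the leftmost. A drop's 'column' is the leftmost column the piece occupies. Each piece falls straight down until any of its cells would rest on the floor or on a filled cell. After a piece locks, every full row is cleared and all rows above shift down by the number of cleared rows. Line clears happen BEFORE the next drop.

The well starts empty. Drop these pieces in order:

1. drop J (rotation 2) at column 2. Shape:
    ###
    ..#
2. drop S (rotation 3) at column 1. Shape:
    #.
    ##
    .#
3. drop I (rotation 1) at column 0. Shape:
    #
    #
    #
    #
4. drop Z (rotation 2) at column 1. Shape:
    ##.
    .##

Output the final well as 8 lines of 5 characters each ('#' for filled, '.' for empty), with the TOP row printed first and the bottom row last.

Drop 1: J rot2 at col 2 lands with bottom-row=0; cleared 0 line(s) (total 0); column heights now [0 0 2 2 2], max=2
Drop 2: S rot3 at col 1 lands with bottom-row=2; cleared 0 line(s) (total 0); column heights now [0 5 4 2 2], max=5
Drop 3: I rot1 at col 0 lands with bottom-row=0; cleared 0 line(s) (total 0); column heights now [4 5 4 2 2], max=5
Drop 4: Z rot2 at col 1 lands with bottom-row=4; cleared 0 line(s) (total 0); column heights now [4 6 6 5 2], max=6

Answer: .....
.....
.##..
.###.
###..
#.#..
#.###
#...#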